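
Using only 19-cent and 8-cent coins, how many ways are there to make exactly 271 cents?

Need nonnegative integers with 19j + 8k = 271.
gcd(19, 8) = 1, and 19·(3) + 8·(-7) = 1.
So (j₀, k₀) = (813, -1897); general j = 813 + 8t, k = -1897 - 19t.
j ≥ 0 ⇒ t ≥ -101; k ≥ 0 ⇒ t ≤ -100. That's 2 values of t.

2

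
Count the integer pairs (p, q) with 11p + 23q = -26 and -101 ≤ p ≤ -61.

gcd(23, 11) = 1  (23 = 2*11 + 1, 11 = 11*1).
Back-substituting, 11*(-2) + 23*(1) = 1.
Scale by -26: particular solution (52, -26); reduce p mod 23: (6, -4).
General solution: p = 6 + 23t, q = -4 - 11t for integer t.
-101 ≤ 6 + 23t ≤ -61 gives t ∈ [-4, -3], which is 2 values.

2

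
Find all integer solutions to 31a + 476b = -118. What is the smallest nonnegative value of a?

gcd(476, 31):
  476 = 15·31 + 11
  31 = 2·11 + 9
  11 = 1·9 + 2
  9 = 4·2 + 1
  2 = 2·1
so gcd(476, 31) = 1.
1 divides -118, so solutions exist.
Back-substitute for Bézout coefficients:
  1 = 9 - 4·2
  ... = 31·(215) + 476·(-14)
Scale by -118/1 = -118: (a₀, b₀) = (-25370, 1652).
General solution: a = -25370 + 476t, b = 1652 - 31t for integer t.
a ≥ 0: smallest is -25370 mod 476 = 334 (at t = 54), with b = -22.

334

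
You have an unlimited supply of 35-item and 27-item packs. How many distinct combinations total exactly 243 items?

1

Need nonnegative integers with 35j + 27k = 243.
gcd(35, 27) = 1, and 35·(-10) + 27·(13) = 1.
So (j₀, k₀) = (-2430, 3159); general j = -2430 + 27t, k = 3159 - 35t.
j ≥ 0 ⇒ t ≥ 90; k ≥ 0 ⇒ t ≤ 90. That's 1 value of t.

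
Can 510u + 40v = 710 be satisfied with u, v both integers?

yes

gcd(510, 40):
  510 = 12×40 + 30
  40 = 1×30 + 10
  30 = 3×10
so gcd(510, 40) = 10.
10 divides 710, so integer solutions exist.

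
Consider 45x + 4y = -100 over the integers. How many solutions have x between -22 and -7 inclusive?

gcd(45, 4) = 1.
By Bézout, 45·(1) + 4·(-11) = 1.
Particular solution: (0, -25).
General solution: x = 0 + 4t, y = -25 - 45t for integer t.
-22 ≤ 0 + 4t ≤ -7 gives t ∈ [-5, -2], which is 4 values.

4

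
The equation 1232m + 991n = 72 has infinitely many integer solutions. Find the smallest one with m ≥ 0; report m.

gcd(1232, 991):
  1232 = 1·991 + 241
  991 = 4·241 + 27
  241 = 8·27 + 25
  27 = 1·25 + 2
  25 = 12·2 + 1
  2 = 2·1
so gcd(1232, 991) = 1.
1 divides 72, so solutions exist.
Back-substitute for Bézout coefficients:
  1 = 25 - 12·2
  ... = 1232·(477) + 991·(-593)
Scale by 72/1 = 72: (m₀, n₀) = (34344, -42696).
General solution: m = 34344 + 991t, n = -42696 - 1232t for integer t.
m ≥ 0: smallest is 34344 mod 991 = 650 (at t = -34), with n = -808.

650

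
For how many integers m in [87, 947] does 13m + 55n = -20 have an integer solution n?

16

gcd(55, 13):
  55 = 4×13 + 3
  13 = 4×3 + 1
  3 = 3×1
so gcd(55, 13) = 1.
Back-substitute for Bézout coefficients:
  1 = 13 - 4×3
  ... = 13×(17) + 55×(-4)
Scale by -20: particular solution (-340, 80); reduce m mod 55: (45, -11).
General solution: m = 45 + 55t, n = -11 - 13t for integer t.
87 ≤ 45 + 55t ≤ 947 gives t ∈ [1, 16], which is 16 values.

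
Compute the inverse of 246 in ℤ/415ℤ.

221

gcd(415, 246):
  415 = 1*246 + 169
  246 = 1*169 + 77
  169 = 2*77 + 15
  77 = 5*15 + 2
  15 = 7*2 + 1
  2 = 2*1
so gcd(415, 246) = 1.
Back-substitute for Bézout coefficients:
  1 = 15 - 7*2
  ... = 246*(-194) + 415*(115)
So 246*-194 ≡ 1 (mod 415), and -194 mod 415 = 221.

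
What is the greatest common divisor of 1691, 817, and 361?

gcd(1691, 817) = 19  (1691 = 2×817 + 57, 817 = 14×57 + 19, 57 = 3×19).
gcd(19, 361) = 19.

19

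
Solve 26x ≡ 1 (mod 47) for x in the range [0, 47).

38

gcd(47, 26):
  47 = 1×26 + 21
  26 = 1×21 + 5
  21 = 4×5 + 1
  5 = 5×1
so gcd(47, 26) = 1.
Back-substitute for Bézout coefficients:
  1 = 21 - 4×5
  ... = 26×(-9) + 47×(5)
So 26×-9 ≡ 1 (mod 47), and -9 mod 47 = 38.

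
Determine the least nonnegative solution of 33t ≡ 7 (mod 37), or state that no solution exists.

gcd(37, 33):
  37 = 1×33 + 4
  33 = 8×4 + 1
  4 = 4×1
so gcd(37, 33) = 1.
1 divides 7, so solutions exist.
Back-substitute for Bézout coefficients:
  1 = 33 - 8×4
  ... = 33×(9) + 37×(-8)
So 33×(9) ≡ 1 (mod 37); multiply by 7: t ≡ 63 (mod 37).
Smallest nonnegative: t = 63 mod 37 = 26.

26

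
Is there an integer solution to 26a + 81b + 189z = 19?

yes

gcd(81, 26) = 1  (81 = 3·26 + 3, 26 = 8·3 + 2, 3 = 1·2 + 1, 2 = 2·1).
gcd(1, 189) = 1.
1 divides 19, so integer solutions exist.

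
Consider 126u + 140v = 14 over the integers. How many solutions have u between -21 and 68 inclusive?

9

gcd(140, 126):
  140 = 1·126 + 14
  126 = 9·14
so gcd(140, 126) = 14.
Back-substitute for Bézout coefficients:
  14 = 140 - 1·126
  ... = 126·(-1) + 140·(1)
Scale by 1: particular solution (-1, 1); reduce u mod 10: (9, -8).
General solution: u = 9 + 10t, v = -8 - 9t for integer t.
-21 ≤ 9 + 10t ≤ 68 gives t ∈ [-3, 5], which is 9 values.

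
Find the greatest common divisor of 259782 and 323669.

gcd(323669, 259782):
  323669 = 1·259782 + 63887
  259782 = 4·63887 + 4234
  63887 = 15·4234 + 377
  4234 = 11·377 + 87
  377 = 4·87 + 29
  87 = 3·29
so gcd(323669, 259782) = 29.

29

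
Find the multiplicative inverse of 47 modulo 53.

44

gcd(53, 47) = 1  (53 = 1·47 + 6, 47 = 7·6 + 5, 6 = 1·5 + 1, 5 = 5·1).
Back-substituting, 47·(-9) + 53·(8) = 1.
So 47·-9 ≡ 1 (mod 53), and -9 mod 53 = 44.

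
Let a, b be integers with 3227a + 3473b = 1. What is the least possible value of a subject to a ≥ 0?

240

gcd(3473, 3227):
  3473 = 1*3227 + 246
  3227 = 13*246 + 29
  246 = 8*29 + 14
  29 = 2*14 + 1
  14 = 14*1
so gcd(3473, 3227) = 1.
1 divides 1, so solutions exist.
Back-substitute for Bézout coefficients:
  1 = 29 - 2*14
  ... = 3227*(240) + 3473*(-223)
Scale by 1/1 = 1: (a₀, b₀) = (240, -223).
General solution: a = 240 + 3473t, b = -223 - 3227t for integer t.
a ≥ 0: smallest is 240 mod 3473 = 240 (at t = 0), with b = -223.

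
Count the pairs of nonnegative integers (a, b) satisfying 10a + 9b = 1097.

gcd(10, 9) = 1.
By Bézout, 10×(1) + 9×(-1) = 1.
One solution: (8, 113).
General: a = 8 + 9t, b = 113 - 10t.
a ≥ 0 ⇒ t ≥ 0; b ≥ 0 ⇒ t ≤ 11. So t ∈ [0, 11]: 12 solutions.

12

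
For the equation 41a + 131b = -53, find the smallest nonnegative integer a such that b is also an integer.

69

gcd(131, 41):
  131 = 3·41 + 8
  41 = 5·8 + 1
  8 = 8·1
so gcd(131, 41) = 1.
1 divides -53, so solutions exist.
Back-substitute for Bézout coefficients:
  1 = 41 - 5·8
  ... = 41·(16) + 131·(-5)
Scale by -53/1 = -53: (a₀, b₀) = (-848, 265).
General solution: a = -848 + 131t, b = 265 - 41t for integer t.
a ≥ 0: smallest is -848 mod 131 = 69 (at t = 7), with b = -22.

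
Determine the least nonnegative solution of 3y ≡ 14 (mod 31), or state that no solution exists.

15

gcd(31, 3) = 1.
1 divides 14, so solutions exist.
By Bézout, 3×(-10) + 31×(1) = 1.
So 3×(-10) ≡ 1 (mod 31); multiply by 14: y ≡ -140 (mod 31).
Smallest nonnegative: y = -140 mod 31 = 15.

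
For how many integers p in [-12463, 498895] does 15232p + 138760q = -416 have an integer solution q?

gcd(138760, 15232):
  138760 = 9·15232 + 1672
  15232 = 9·1672 + 184
  1672 = 9·184 + 16
  184 = 11·16 + 8
  16 = 2·8
so gcd(138760, 15232) = 8.
Back-substitute for Bézout coefficients:
  8 = 184 - 11·16
  ... = 15232·(8299) + 138760·(-911)
Scale by -52: particular solution (-431548, 47372); reduce p mod 17345: (2077, -228).
General solution: p = 2077 + 17345t, q = -228 - 1904t for integer t.
-12463 ≤ 2077 + 17345t ≤ 498895 gives t ∈ [0, 28], which is 29 values.

29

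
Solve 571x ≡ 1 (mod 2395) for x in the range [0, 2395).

151

gcd(2395, 571) = 1.
By Bézout, 571*(151) + 2395*(-36) = 1.
So 571*151 ≡ 1 (mod 2395), and 151 mod 2395 = 151.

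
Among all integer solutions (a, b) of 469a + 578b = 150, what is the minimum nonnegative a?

338

gcd(578, 469) = 1.
1 divides 150, so solutions exist.
By Bézout, 469×(-175) + 578×(142) = 1.
Scale by 150/1 = 150: (a₀, b₀) = (-26250, 21300).
General solution: a = -26250 + 578t, b = 21300 - 469t for integer t.
a ≥ 0: smallest is -26250 mod 578 = 338 (at t = 46), with b = -274.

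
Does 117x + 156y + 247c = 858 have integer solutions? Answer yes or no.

yes

gcd(156, 117):
  156 = 1×117 + 39
  117 = 3×39
so gcd(156, 117) = 39.
gcd(39, 247) = 13.
13 divides 858, so integer solutions exist.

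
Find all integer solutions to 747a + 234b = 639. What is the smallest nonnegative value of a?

9

gcd(747, 234):
  747 = 3·234 + 45
  234 = 5·45 + 9
  45 = 5·9
so gcd(747, 234) = 9.
9 divides 639, so solutions exist.
Back-substitute for Bézout coefficients:
  9 = 234 - 5·45
  ... = 747·(-5) + 234·(16)
Scale by 639/9 = 71: (a₀, b₀) = (-355, 1136).
General solution: a = -355 + 26t, b = 1136 - 83t for integer t.
a ≥ 0: smallest is -355 mod 26 = 9 (at t = 14), with b = -26.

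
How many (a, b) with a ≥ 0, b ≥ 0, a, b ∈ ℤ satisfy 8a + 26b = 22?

0

gcd(26, 8):
  26 = 3*8 + 2
  8 = 4*2
so gcd(26, 8) = 2.
Back-substitute for Bézout coefficients:
  2 = 26 - 3*8
  ... = 8*(-3) + 26*(1)
Scale by 11: one solution is (-33, 11). Reduce a mod 13: (6, -1).
General: a = 6 + 13t, b = -1 - 4t.
a ≥ 0 ⇒ t ≥ 0; b ≥ 0 ⇒ t ≤ -1. So t ∈ [0, -1]: 0 solutions.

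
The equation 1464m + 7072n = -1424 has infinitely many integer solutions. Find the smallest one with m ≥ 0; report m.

gcd(7072, 1464) = 8.
8 divides -1424, so solutions exist.
By Bézout, 1464·(-285) + 7072·(59) = 8.
Scale by -1424/8 = -178: (m₀, n₀) = (50730, -10502).
General solution: m = 50730 + 884t, n = -10502 - 183t for integer t.
m ≥ 0: smallest is 50730 mod 884 = 342 (at t = -57), with n = -71.

342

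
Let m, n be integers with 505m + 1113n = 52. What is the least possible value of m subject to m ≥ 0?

gcd(1113, 505):
  1113 = 2·505 + 103
  505 = 4·103 + 93
  103 = 1·93 + 10
  93 = 9·10 + 3
  10 = 3·3 + 1
  3 = 3·1
so gcd(1113, 505) = 1.
1 divides 52, so solutions exist.
Back-substitute for Bézout coefficients:
  1 = 10 - 3·3
  ... = 505·(-335) + 1113·(152)
Scale by 52/1 = 52: (m₀, n₀) = (-17420, 7904).
General solution: m = -17420 + 1113t, n = 7904 - 505t for integer t.
m ≥ 0: smallest is -17420 mod 1113 = 388 (at t = 16), with n = -176.

388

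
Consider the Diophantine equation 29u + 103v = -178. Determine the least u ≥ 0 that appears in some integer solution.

gcd(103, 29):
  103 = 3×29 + 16
  29 = 1×16 + 13
  16 = 1×13 + 3
  13 = 4×3 + 1
  3 = 3×1
so gcd(103, 29) = 1.
1 divides -178, so solutions exist.
Back-substitute for Bézout coefficients:
  1 = 13 - 4×3
  ... = 29×(32) + 103×(-9)
Scale by -178/1 = -178: (u₀, v₀) = (-5696, 1602).
General solution: u = -5696 + 103t, v = 1602 - 29t for integer t.
u ≥ 0: smallest is -5696 mod 103 = 72 (at t = 56), with v = -22.

72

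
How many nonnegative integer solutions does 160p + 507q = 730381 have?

gcd(507, 160) = 1.
By Bézout, 160*(244) + 507*(-77) = 1.
One solution: (436, 1303).
General: p = 436 + 507t, q = 1303 - 160t.
p ≥ 0 ⇒ t ≥ 0; q ≥ 0 ⇒ t ≤ 8. So t ∈ [0, 8]: 9 solutions.

9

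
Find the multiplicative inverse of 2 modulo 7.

gcd(7, 2):
  7 = 3*2 + 1
  2 = 2*1
so gcd(7, 2) = 1.
Back-substitute for Bézout coefficients:
  1 = 7 - 3*2
  ... = 2*(-3) + 7*(1)
So 2*-3 ≡ 1 (mod 7), and -3 mod 7 = 4.

4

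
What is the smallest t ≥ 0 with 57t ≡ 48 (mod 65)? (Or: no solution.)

59

gcd(65, 57):
  65 = 1·57 + 8
  57 = 7·8 + 1
  8 = 8·1
so gcd(65, 57) = 1.
1 divides 48, so solutions exist.
Back-substitute for Bézout coefficients:
  1 = 57 - 7·8
  ... = 57·(8) + 65·(-7)
So 57·(8) ≡ 1 (mod 65); multiply by 48: t ≡ 384 (mod 65).
Smallest nonnegative: t = 384 mod 65 = 59.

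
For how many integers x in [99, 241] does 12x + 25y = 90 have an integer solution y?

5

gcd(25, 12) = 1.
By Bézout, 12×(-2) + 25×(1) = 1.
Particular solution: (20, -6).
General solution: x = 20 + 25t, y = -6 - 12t for integer t.
99 ≤ 20 + 25t ≤ 241 gives t ∈ [4, 8], which is 5 values.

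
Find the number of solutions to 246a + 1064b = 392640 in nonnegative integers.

gcd(1064, 246) = 2  (1064 = 4*246 + 80, 246 = 3*80 + 6, 80 = 13*6 + 2, 6 = 3*2).
Back-substituting, 246*(-173) + 1064*(40) = 2.
Scale by 196320: one solution is (-33963360, 7852800). Reduce a mod 532: (52, 357).
General: a = 52 + 532t, b = 357 - 123t.
a ≥ 0 ⇒ t ≥ 0; b ≥ 0 ⇒ t ≤ 2. So t ∈ [0, 2]: 3 solutions.

3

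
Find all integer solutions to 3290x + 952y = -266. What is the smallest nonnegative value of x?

gcd(3290, 952):
  3290 = 3·952 + 434
  952 = 2·434 + 84
  434 = 5·84 + 14
  84 = 6·14
so gcd(3290, 952) = 14.
14 divides -266, so solutions exist.
Back-substitute for Bézout coefficients:
  14 = 434 - 5·84
  ... = 3290·(11) + 952·(-38)
Scale by -266/14 = -19: (x₀, y₀) = (-209, 722).
General solution: x = -209 + 68t, y = 722 - 235t for integer t.
x ≥ 0: smallest is -209 mod 68 = 63 (at t = 4), with y = -218.

63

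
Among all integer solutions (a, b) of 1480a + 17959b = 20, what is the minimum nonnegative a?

gcd(17959, 1480):
  17959 = 12·1480 + 199
  1480 = 7·199 + 87
  199 = 2·87 + 25
  87 = 3·25 + 12
  25 = 2·12 + 1
  12 = 12·1
so gcd(17959, 1480) = 1.
1 divides 20, so solutions exist.
Back-substitute for Bézout coefficients:
  1 = 25 - 2·12
  ... = 1480·(-1444) + 17959·(119)
Scale by 20/1 = 20: (a₀, b₀) = (-28880, 2380).
General solution: a = -28880 + 17959t, b = 2380 - 1480t for integer t.
a ≥ 0: smallest is -28880 mod 17959 = 7038 (at t = 2), with b = -580.

7038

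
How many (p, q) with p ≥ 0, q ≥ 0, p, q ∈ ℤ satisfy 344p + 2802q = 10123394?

21

gcd(2802, 344) = 2.
By Bézout, 344·(448) + 2802·(-55) = 2.
One solution: (1270, 3457).
General: p = 1270 + 1401t, q = 3457 - 172t.
p ≥ 0 ⇒ t ≥ 0; q ≥ 0 ⇒ t ≤ 20. So t ∈ [0, 20]: 21 solutions.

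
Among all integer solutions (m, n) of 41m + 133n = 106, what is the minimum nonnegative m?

48

gcd(133, 41) = 1.
1 divides 106, so solutions exist.
By Bézout, 41×(13) + 133×(-4) = 1.
Scale by 106/1 = 106: (m₀, n₀) = (1378, -424).
General solution: m = 1378 + 133t, n = -424 - 41t for integer t.
m ≥ 0: smallest is 1378 mod 133 = 48 (at t = -10), with n = -14.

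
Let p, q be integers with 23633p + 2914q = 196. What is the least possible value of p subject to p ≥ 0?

gcd(23633, 2914):
  23633 = 8×2914 + 321
  2914 = 9×321 + 25
  321 = 12×25 + 21
  25 = 1×21 + 4
  21 = 5×4 + 1
  4 = 4×1
so gcd(23633, 2914) = 1.
1 divides 196, so solutions exist.
Back-substitute for Bézout coefficients:
  1 = 21 - 5×4
  ... = 23633×(699) + 2914×(-5669)
Scale by 196/1 = 196: (p₀, q₀) = (137004, -1111124).
General solution: p = 137004 + 2914t, q = -1111124 - 23633t for integer t.
p ≥ 0: smallest is 137004 mod 2914 = 46 (at t = -47), with q = -373.

46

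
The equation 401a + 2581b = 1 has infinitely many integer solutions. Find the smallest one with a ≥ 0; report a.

2227

gcd(2581, 401) = 1.
1 divides 1, so solutions exist.
By Bézout, 401×(-354) + 2581×(55) = 1.
Scale by 1/1 = 1: (a₀, b₀) = (-354, 55).
General solution: a = -354 + 2581t, b = 55 - 401t for integer t.
a ≥ 0: smallest is -354 mod 2581 = 2227 (at t = 1), with b = -346.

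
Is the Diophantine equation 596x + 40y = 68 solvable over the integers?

gcd(596, 40) = 4  (596 = 14×40 + 36, 40 = 1×36 + 4, 36 = 9×4).
4 divides 68, so integer solutions exist.

yes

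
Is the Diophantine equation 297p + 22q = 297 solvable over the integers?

gcd(297, 22) = 11  (297 = 13×22 + 11, 22 = 2×11).
11 divides 297, so integer solutions exist.

yes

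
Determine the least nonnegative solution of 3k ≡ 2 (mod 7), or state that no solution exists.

gcd(7, 3) = 1  (7 = 2*3 + 1, 3 = 3*1).
1 divides 2, so solutions exist.
Back-substituting, 3*(-2) + 7*(1) = 1.
So 3*(-2) ≡ 1 (mod 7); multiply by 2: k ≡ -4 (mod 7).
Smallest nonnegative: k = -4 mod 7 = 3.

3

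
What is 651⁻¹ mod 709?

gcd(709, 651) = 1  (709 = 1·651 + 58, 651 = 11·58 + 13, 58 = 4·13 + 6, 13 = 2·6 + 1, 6 = 6·1).
Back-substituting, 651·(110) + 709·(-101) = 1.
So 651·110 ≡ 1 (mod 709), and 110 mod 709 = 110.

110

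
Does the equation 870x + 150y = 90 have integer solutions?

yes

gcd(870, 150) = 30  (870 = 5·150 + 120, 150 = 1·120 + 30, 120 = 4·30).
30 divides 90, so integer solutions exist.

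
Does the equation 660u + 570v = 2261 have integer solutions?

gcd(660, 570) = 30  (660 = 1×570 + 90, 570 = 6×90 + 30, 90 = 3×30).
30 does not divide 2261 (remainder 11), so no integer solutions.

no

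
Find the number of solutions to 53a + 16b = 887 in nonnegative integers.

1

gcd(53, 16) = 1  (53 = 3*16 + 5, 16 = 3*5 + 1, 5 = 5*1).
Back-substituting, 53*(-3) + 16*(10) = 1.
Scale by 887: one solution is (-2661, 8870). Reduce a mod 16: (11, 19).
General: a = 11 + 16t, b = 19 - 53t.
a ≥ 0 ⇒ t ≥ 0; b ≥ 0 ⇒ t ≤ 0. So t ∈ [0, 0]: 1 solution.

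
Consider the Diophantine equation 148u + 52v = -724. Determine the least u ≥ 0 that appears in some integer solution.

gcd(148, 52) = 4.
4 divides -724, so solutions exist.
By Bézout, 148×(6) + 52×(-17) = 4.
Scale by -724/4 = -181: (u₀, v₀) = (-1086, 3077).
General solution: u = -1086 + 13t, v = 3077 - 37t for integer t.
u ≥ 0: smallest is -1086 mod 13 = 6 (at t = 84), with v = -31.

6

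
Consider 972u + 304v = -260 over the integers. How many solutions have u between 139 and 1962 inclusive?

24

gcd(972, 304):
  972 = 3×304 + 60
  304 = 5×60 + 4
  60 = 15×4
so gcd(972, 304) = 4.
Back-substitute for Bézout coefficients:
  4 = 304 - 5×60
  ... = 972×(-5) + 304×(16)
Scale by -65: particular solution (325, -1040); reduce u mod 76: (21, -68).
General solution: u = 21 + 76t, v = -68 - 243t for integer t.
139 ≤ 21 + 76t ≤ 1962 gives t ∈ [2, 25], which is 24 values.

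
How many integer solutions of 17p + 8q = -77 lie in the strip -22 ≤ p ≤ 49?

gcd(17, 8) = 1  (17 = 2·8 + 1, 8 = 8·1).
Back-substituting, 17·(1) + 8·(-2) = 1.
Scale by -77: particular solution (-77, 154); reduce p mod 8: (3, -16).
General solution: p = 3 + 8t, q = -16 - 17t for integer t.
-22 ≤ 3 + 8t ≤ 49 gives t ∈ [-3, 5], which is 9 values.

9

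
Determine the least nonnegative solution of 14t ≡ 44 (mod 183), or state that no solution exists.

gcd(183, 14) = 1  (183 = 13*14 + 1, 14 = 14*1).
1 divides 44, so solutions exist.
Back-substituting, 14*(-13) + 183*(1) = 1.
So 14*(-13) ≡ 1 (mod 183); multiply by 44: t ≡ -572 (mod 183).
Smallest nonnegative: t = -572 mod 183 = 160.

160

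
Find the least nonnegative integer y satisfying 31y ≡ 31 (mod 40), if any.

1

gcd(40, 31) = 1  (40 = 1×31 + 9, 31 = 3×9 + 4, 9 = 2×4 + 1, 4 = 4×1).
1 divides 31, so solutions exist.
Back-substituting, 31×(-9) + 40×(7) = 1.
So 31×(-9) ≡ 1 (mod 40); multiply by 31: y ≡ -279 (mod 40).
Smallest nonnegative: y = -279 mod 40 = 1.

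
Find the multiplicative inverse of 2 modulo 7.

gcd(7, 2) = 1  (7 = 3×2 + 1, 2 = 2×1).
Back-substituting, 2×(-3) + 7×(1) = 1.
So 2×-3 ≡ 1 (mod 7), and -3 mod 7 = 4.

4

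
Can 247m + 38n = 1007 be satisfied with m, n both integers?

yes

gcd(247, 38) = 19  (247 = 6×38 + 19, 38 = 2×19).
19 divides 1007, so integer solutions exist.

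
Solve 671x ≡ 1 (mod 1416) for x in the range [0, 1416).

287

gcd(1416, 671):
  1416 = 2*671 + 74
  671 = 9*74 + 5
  74 = 14*5 + 4
  5 = 1*4 + 1
  4 = 4*1
so gcd(1416, 671) = 1.
Back-substitute for Bézout coefficients:
  1 = 5 - 1*4
  ... = 671*(287) + 1416*(-136)
So 671*287 ≡ 1 (mod 1416), and 287 mod 1416 = 287.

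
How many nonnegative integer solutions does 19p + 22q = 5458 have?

13

gcd(22, 19):
  22 = 1×19 + 3
  19 = 6×3 + 1
  3 = 3×1
so gcd(22, 19) = 1.
Back-substitute for Bézout coefficients:
  1 = 19 - 6×3
  ... = 19×(7) + 22×(-6)
Scale by 5458: one solution is (38206, -32748). Reduce p mod 22: (14, 236).
General: p = 14 + 22t, q = 236 - 19t.
p ≥ 0 ⇒ t ≥ 0; q ≥ 0 ⇒ t ≤ 12. So t ∈ [0, 12]: 13 solutions.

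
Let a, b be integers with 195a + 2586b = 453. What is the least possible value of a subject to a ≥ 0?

gcd(2586, 195):
  2586 = 13*195 + 51
  195 = 3*51 + 42
  51 = 1*42 + 9
  42 = 4*9 + 6
  9 = 1*6 + 3
  6 = 2*3
so gcd(2586, 195) = 3.
3 divides 453, so solutions exist.
Back-substitute for Bézout coefficients:
  3 = 9 - 1*6
  ... = 195*(-305) + 2586*(23)
Scale by 453/3 = 151: (a₀, b₀) = (-46055, 3473).
General solution: a = -46055 + 862t, b = 3473 - 65t for integer t.
a ≥ 0: smallest is -46055 mod 862 = 493 (at t = 54), with b = -37.

493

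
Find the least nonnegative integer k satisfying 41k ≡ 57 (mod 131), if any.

126

gcd(131, 41) = 1  (131 = 3×41 + 8, 41 = 5×8 + 1, 8 = 8×1).
1 divides 57, so solutions exist.
Back-substituting, 41×(16) + 131×(-5) = 1.
So 41×(16) ≡ 1 (mod 131); multiply by 57: k ≡ 912 (mod 131).
Smallest nonnegative: k = 912 mod 131 = 126.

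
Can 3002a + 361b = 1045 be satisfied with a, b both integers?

gcd(3002, 361) = 19  (3002 = 8·361 + 114, 361 = 3·114 + 19, 114 = 6·19).
19 divides 1045, so integer solutions exist.

yes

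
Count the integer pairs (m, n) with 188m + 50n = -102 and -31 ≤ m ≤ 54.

4

gcd(188, 50) = 2.
By Bézout, 188·(4) + 50·(-15) = 2.
Particular solution: (21, -81).
General solution: m = 21 + 25t, n = -81 - 94t for integer t.
-31 ≤ 21 + 25t ≤ 54 gives t ∈ [-2, 1], which is 4 values.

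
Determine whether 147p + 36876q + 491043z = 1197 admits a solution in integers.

gcd(36876, 147) = 21.
gcd(21, 491043) = 21.
21 divides 1197, so integer solutions exist.

yes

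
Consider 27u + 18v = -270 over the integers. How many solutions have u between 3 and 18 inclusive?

gcd(27, 18) = 9.
By Bézout, 27*(1) + 18*(-1) = 9.
Particular solution: (0, -15).
General solution: u = 0 + 2t, v = -15 - 3t for integer t.
3 ≤ 0 + 2t ≤ 18 gives t ∈ [2, 9], which is 8 values.

8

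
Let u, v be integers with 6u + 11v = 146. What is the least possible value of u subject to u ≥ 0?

6

gcd(11, 6):
  11 = 1×6 + 5
  6 = 1×5 + 1
  5 = 5×1
so gcd(11, 6) = 1.
1 divides 146, so solutions exist.
Back-substitute for Bézout coefficients:
  1 = 6 - 1×5
  ... = 6×(2) + 11×(-1)
Scale by 146/1 = 146: (u₀, v₀) = (292, -146).
General solution: u = 292 + 11t, v = -146 - 6t for integer t.
u ≥ 0: smallest is 292 mod 11 = 6 (at t = -26), with v = 10.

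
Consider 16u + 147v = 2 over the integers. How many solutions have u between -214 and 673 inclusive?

gcd(147, 16) = 1.
By Bézout, 16×(46) + 147×(-5) = 1.
Particular solution: (92, -10).
General solution: u = 92 + 147t, v = -10 - 16t for integer t.
-214 ≤ 92 + 147t ≤ 673 gives t ∈ [-2, 3], which is 6 values.

6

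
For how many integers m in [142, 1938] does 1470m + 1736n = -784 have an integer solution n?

gcd(1736, 1470) = 14  (1736 = 1×1470 + 266, 1470 = 5×266 + 140, 266 = 1×140 + 126, 140 = 1×126 + 14, 126 = 9×14).
Back-substituting, 1470×(13) + 1736×(-11) = 14.
Scale by -56: particular solution (-728, 616); reduce m mod 124: (16, -14).
General solution: m = 16 + 124t, n = -14 - 105t for integer t.
142 ≤ 16 + 124t ≤ 1938 gives t ∈ [2, 15], which is 14 values.

14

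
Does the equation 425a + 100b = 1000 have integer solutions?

gcd(425, 100) = 25  (425 = 4·100 + 25, 100 = 4·25).
25 divides 1000, so integer solutions exist.

yes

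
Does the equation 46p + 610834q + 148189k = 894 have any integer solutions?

no

gcd(610834, 46) = 46  (610834 = 13279·46).
gcd(46, 148189) = 23.
23 does not divide 894 (remainder 20), so no integer solutions.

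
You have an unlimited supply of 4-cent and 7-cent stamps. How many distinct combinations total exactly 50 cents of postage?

Need nonnegative integers with 4j + 7k = 50.
gcd(4, 7) = 1, and 4·(2) + 7·(-1) = 1.
So (j₀, k₀) = (100, -50); general j = 100 + 7t, k = -50 - 4t.
j ≥ 0 ⇒ t ≥ -14; k ≥ 0 ⇒ t ≤ -13. That's 2 values of t.

2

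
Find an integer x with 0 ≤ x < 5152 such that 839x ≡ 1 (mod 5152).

gcd(5152, 839) = 1.
By Bézout, 839·(-393) + 5152·(64) = 1.
So 839·-393 ≡ 1 (mod 5152), and -393 mod 5152 = 4759.

4759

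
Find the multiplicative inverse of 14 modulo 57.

gcd(57, 14) = 1.
By Bézout, 14·(-4) + 57·(1) = 1.
So 14·-4 ≡ 1 (mod 57), and -4 mod 57 = 53.

53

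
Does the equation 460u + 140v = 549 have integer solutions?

no

gcd(460, 140) = 20.
20 does not divide 549 (remainder 9), so no integer solutions.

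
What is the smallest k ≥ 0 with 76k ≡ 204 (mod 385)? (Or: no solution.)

104

gcd(385, 76) = 1.
1 divides 204, so solutions exist.
By Bézout, 76×(76) + 385×(-15) = 1.
So 76×(76) ≡ 1 (mod 385); multiply by 204: k ≡ 15504 (mod 385).
Smallest nonnegative: k = 15504 mod 385 = 104.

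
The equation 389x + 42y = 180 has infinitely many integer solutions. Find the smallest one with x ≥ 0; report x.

24

gcd(389, 42) = 1.
1 divides 180, so solutions exist.
By Bézout, 389·(-19) + 42·(176) = 1.
Scale by 180/1 = 180: (x₀, y₀) = (-3420, 31680).
General solution: x = -3420 + 42t, y = 31680 - 389t for integer t.
x ≥ 0: smallest is -3420 mod 42 = 24 (at t = 82), with y = -218.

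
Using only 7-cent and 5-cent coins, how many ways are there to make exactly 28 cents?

Need nonnegative integers with 7j + 5k = 28.
gcd(7, 5) = 1, and 7·(-2) + 5·(3) = 1.
So (j₀, k₀) = (-56, 84); general j = -56 + 5t, k = 84 - 7t.
j ≥ 0 ⇒ t ≥ 12; k ≥ 0 ⇒ t ≤ 12. That's 1 value of t.

1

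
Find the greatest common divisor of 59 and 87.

1

gcd(87, 59):
  87 = 1·59 + 28
  59 = 2·28 + 3
  28 = 9·3 + 1
  3 = 3·1
so gcd(87, 59) = 1.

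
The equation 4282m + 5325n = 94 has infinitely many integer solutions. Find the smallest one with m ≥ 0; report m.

4942

gcd(5325, 4282):
  5325 = 1·4282 + 1043
  4282 = 4·1043 + 110
  1043 = 9·110 + 53
  110 = 2·53 + 4
  53 = 13·4 + 1
  4 = 4·1
so gcd(5325, 4282) = 1.
1 divides 94, so solutions exist.
Back-substitute for Bézout coefficients:
  1 = 53 - 13·4
  ... = 4282·(-1307) + 5325·(1051)
Scale by 94/1 = 94: (m₀, n₀) = (-122858, 98794).
General solution: m = -122858 + 5325t, n = 98794 - 4282t for integer t.
m ≥ 0: smallest is -122858 mod 5325 = 4942 (at t = 24), with n = -3974.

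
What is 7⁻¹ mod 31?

9

gcd(31, 7):
  31 = 4·7 + 3
  7 = 2·3 + 1
  3 = 3·1
so gcd(31, 7) = 1.
Back-substitute for Bézout coefficients:
  1 = 7 - 2·3
  ... = 7·(9) + 31·(-2)
So 7·9 ≡ 1 (mod 31), and 9 mod 31 = 9.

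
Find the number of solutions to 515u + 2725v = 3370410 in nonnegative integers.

gcd(2725, 515):
  2725 = 5·515 + 150
  515 = 3·150 + 65
  150 = 2·65 + 20
  65 = 3·20 + 5
  20 = 4·5
so gcd(2725, 515) = 5.
Back-substitute for Bézout coefficients:
  5 = 65 - 3·20
  ... = 515·(127) + 2725·(-24)
Scale by 674082: one solution is (85608414, -16177968). Reduce u mod 545: (359, 1169).
General: u = 359 + 545t, v = 1169 - 103t.
u ≥ 0 ⇒ t ≥ 0; v ≥ 0 ⇒ t ≤ 11. So t ∈ [0, 11]: 12 solutions.

12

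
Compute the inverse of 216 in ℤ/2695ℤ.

gcd(2695, 216):
  2695 = 12*216 + 103
  216 = 2*103 + 10
  103 = 10*10 + 3
  10 = 3*3 + 1
  3 = 3*1
so gcd(2695, 216) = 1.
Back-substitute for Bézout coefficients:
  1 = 10 - 3*3
  ... = 216*(811) + 2695*(-65)
So 216*811 ≡ 1 (mod 2695), and 811 mod 2695 = 811.

811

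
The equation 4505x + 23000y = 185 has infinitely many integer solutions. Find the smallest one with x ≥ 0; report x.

337

gcd(23000, 4505):
  23000 = 5·4505 + 475
  4505 = 9·475 + 230
  475 = 2·230 + 15
  230 = 15·15 + 5
  15 = 3·5
so gcd(23000, 4505) = 5.
5 divides 185, so solutions exist.
Back-substitute for Bézout coefficients:
  5 = 230 - 15·15
  ... = 4505·(1501) + 23000·(-294)
Scale by 185/5 = 37: (x₀, y₀) = (55537, -10878).
General solution: x = 55537 + 4600t, y = -10878 - 901t for integer t.
x ≥ 0: smallest is 55537 mod 4600 = 337 (at t = -12), with y = -66.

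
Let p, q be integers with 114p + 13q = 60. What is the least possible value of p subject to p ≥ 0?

6

gcd(114, 13):
  114 = 8*13 + 10
  13 = 1*10 + 3
  10 = 3*3 + 1
  3 = 3*1
so gcd(114, 13) = 1.
1 divides 60, so solutions exist.
Back-substitute for Bézout coefficients:
  1 = 10 - 3*3
  ... = 114*(4) + 13*(-35)
Scale by 60/1 = 60: (p₀, q₀) = (240, -2100).
General solution: p = 240 + 13t, q = -2100 - 114t for integer t.
p ≥ 0: smallest is 240 mod 13 = 6 (at t = -18), with q = -48.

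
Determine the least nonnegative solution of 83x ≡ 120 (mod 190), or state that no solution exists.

gcd(190, 83) = 1  (190 = 2*83 + 24, 83 = 3*24 + 11, 24 = 2*11 + 2, 11 = 5*2 + 1, 2 = 2*1).
1 divides 120, so solutions exist.
Back-substituting, 83*(87) + 190*(-38) = 1.
So 83*(87) ≡ 1 (mod 190); multiply by 120: x ≡ 10440 (mod 190).
Smallest nonnegative: x = 10440 mod 190 = 180.

180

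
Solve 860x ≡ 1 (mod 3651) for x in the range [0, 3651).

1142

gcd(3651, 860) = 1.
By Bézout, 860×(1142) + 3651×(-269) = 1.
So 860×1142 ≡ 1 (mod 3651), and 1142 mod 3651 = 1142.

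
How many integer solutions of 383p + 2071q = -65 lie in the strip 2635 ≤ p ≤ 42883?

gcd(2071, 383) = 1.
By Bézout, 383*(146) + 2071*(-27) = 1.
Particular solution: (865, -160).
General solution: p = 865 + 2071t, q = -160 - 383t for integer t.
2635 ≤ 865 + 2071t ≤ 42883 gives t ∈ [1, 20], which is 20 values.

20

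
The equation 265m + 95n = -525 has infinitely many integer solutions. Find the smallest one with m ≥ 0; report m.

12

gcd(265, 95):
  265 = 2*95 + 75
  95 = 1*75 + 20
  75 = 3*20 + 15
  20 = 1*15 + 5
  15 = 3*5
so gcd(265, 95) = 5.
5 divides -525, so solutions exist.
Back-substitute for Bézout coefficients:
  5 = 20 - 1*15
  ... = 265*(-5) + 95*(14)
Scale by -525/5 = -105: (m₀, n₀) = (525, -1470).
General solution: m = 525 + 19t, n = -1470 - 53t for integer t.
m ≥ 0: smallest is 525 mod 19 = 12 (at t = -27), with n = -39.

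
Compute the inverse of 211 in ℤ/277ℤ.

gcd(277, 211):
  277 = 1×211 + 66
  211 = 3×66 + 13
  66 = 5×13 + 1
  13 = 13×1
so gcd(277, 211) = 1.
Back-substitute for Bézout coefficients:
  1 = 66 - 5×13
  ... = 211×(-21) + 277×(16)
So 211×-21 ≡ 1 (mod 277), and -21 mod 277 = 256.

256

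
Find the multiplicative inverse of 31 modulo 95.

gcd(95, 31):
  95 = 3*31 + 2
  31 = 15*2 + 1
  2 = 2*1
so gcd(95, 31) = 1.
Back-substitute for Bézout coefficients:
  1 = 31 - 15*2
  ... = 31*(46) + 95*(-15)
So 31*46 ≡ 1 (mod 95), and 46 mod 95 = 46.

46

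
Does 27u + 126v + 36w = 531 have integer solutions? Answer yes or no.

yes

gcd(126, 27):
  126 = 4×27 + 18
  27 = 1×18 + 9
  18 = 2×9
so gcd(126, 27) = 9.
gcd(9, 36) = 9.
9 divides 531, so integer solutions exist.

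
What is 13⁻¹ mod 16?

gcd(16, 13):
  16 = 1×13 + 3
  13 = 4×3 + 1
  3 = 3×1
so gcd(16, 13) = 1.
Back-substitute for Bézout coefficients:
  1 = 13 - 4×3
  ... = 13×(5) + 16×(-4)
So 13×5 ≡ 1 (mod 16), and 5 mod 16 = 5.

5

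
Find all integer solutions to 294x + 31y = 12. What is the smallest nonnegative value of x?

7

gcd(294, 31):
  294 = 9·31 + 15
  31 = 2·15 + 1
  15 = 15·1
so gcd(294, 31) = 1.
1 divides 12, so solutions exist.
Back-substitute for Bézout coefficients:
  1 = 31 - 2·15
  ... = 294·(-2) + 31·(19)
Scale by 12/1 = 12: (x₀, y₀) = (-24, 228).
General solution: x = -24 + 31t, y = 228 - 294t for integer t.
x ≥ 0: smallest is -24 mod 31 = 7 (at t = 1), with y = -66.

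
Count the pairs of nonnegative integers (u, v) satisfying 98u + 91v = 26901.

21

gcd(98, 91) = 7  (98 = 1·91 + 7, 91 = 13·7).
Back-substituting, 98·(1) + 91·(-1) = 7.
Scale by 3843: one solution is (3843, -3843). Reduce u mod 13: (8, 287).
General: u = 8 + 13t, v = 287 - 14t.
u ≥ 0 ⇒ t ≥ 0; v ≥ 0 ⇒ t ≤ 20. So t ∈ [0, 20]: 21 solutions.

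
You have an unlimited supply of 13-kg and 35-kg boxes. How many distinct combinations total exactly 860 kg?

2

Need nonnegative integers with 13j + 35k = 860.
gcd(13, 35) = 1, and 13·(-8) + 35·(3) = 1.
So (j₀, k₀) = (-6880, 2580); general j = -6880 + 35t, k = 2580 - 13t.
j ≥ 0 ⇒ t ≥ 197; k ≥ 0 ⇒ t ≤ 198. That's 2 values of t.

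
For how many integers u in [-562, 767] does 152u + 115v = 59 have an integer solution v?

12

gcd(152, 115):
  152 = 1*115 + 37
  115 = 3*37 + 4
  37 = 9*4 + 1
  4 = 4*1
so gcd(152, 115) = 1.
Back-substitute for Bézout coefficients:
  1 = 37 - 9*4
  ... = 152*(28) + 115*(-37)
Scale by 59: particular solution (1652, -2183); reduce u mod 115: (42, -55).
General solution: u = 42 + 115t, v = -55 - 152t for integer t.
-562 ≤ 42 + 115t ≤ 767 gives t ∈ [-5, 6], which is 12 values.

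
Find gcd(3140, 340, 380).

20

gcd(3140, 340) = 20.
gcd(20, 380) = 20.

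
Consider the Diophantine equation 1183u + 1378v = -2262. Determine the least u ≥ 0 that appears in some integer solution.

gcd(1378, 1183):
  1378 = 1*1183 + 195
  1183 = 6*195 + 13
  195 = 15*13
so gcd(1378, 1183) = 13.
13 divides -2262, so solutions exist.
Back-substitute for Bézout coefficients:
  13 = 1183 - 6*195
  ... = 1183*(7) + 1378*(-6)
Scale by -2262/13 = -174: (u₀, v₀) = (-1218, 1044).
General solution: u = -1218 + 106t, v = 1044 - 91t for integer t.
u ≥ 0: smallest is -1218 mod 106 = 54 (at t = 12), with v = -48.

54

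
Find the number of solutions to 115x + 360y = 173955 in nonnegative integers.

gcd(360, 115) = 5.
By Bézout, 115×(-25) + 360×(8) = 5.
One solution: (57, 465).
General: x = 57 + 72t, y = 465 - 23t.
x ≥ 0 ⇒ t ≥ 0; y ≥ 0 ⇒ t ≤ 20. So t ∈ [0, 20]: 21 solutions.

21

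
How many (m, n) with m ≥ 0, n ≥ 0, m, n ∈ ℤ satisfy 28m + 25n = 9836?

14

gcd(28, 25):
  28 = 1×25 + 3
  25 = 8×3 + 1
  3 = 3×1
so gcd(28, 25) = 1.
Back-substitute for Bézout coefficients:
  1 = 25 - 8×3
  ... = 28×(-8) + 25×(9)
Scale by 9836: one solution is (-78688, 88524). Reduce m mod 25: (12, 380).
General: m = 12 + 25t, n = 380 - 28t.
m ≥ 0 ⇒ t ≥ 0; n ≥ 0 ⇒ t ≤ 13. So t ∈ [0, 13]: 14 solutions.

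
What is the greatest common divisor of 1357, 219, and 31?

1

gcd(1357, 219) = 1  (1357 = 6*219 + 43, 219 = 5*43 + 4, 43 = 10*4 + 3, 4 = 1*3 + 1, 3 = 3*1).
gcd(1, 31) = 1.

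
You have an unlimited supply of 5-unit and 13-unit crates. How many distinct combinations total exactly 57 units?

Need nonnegative integers with 5j + 13k = 57.
gcd(5, 13) = 1, and 5·(-5) + 13·(2) = 1.
So (j₀, k₀) = (-285, 114); general j = -285 + 13t, k = 114 - 5t.
j ≥ 0 ⇒ t ≥ 22; k ≥ 0 ⇒ t ≤ 22. That's 1 value of t.

1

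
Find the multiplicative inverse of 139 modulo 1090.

gcd(1090, 139):
  1090 = 7·139 + 117
  139 = 1·117 + 22
  117 = 5·22 + 7
  22 = 3·7 + 1
  7 = 7·1
so gcd(1090, 139) = 1.
Back-substitute for Bézout coefficients:
  1 = 22 - 3·7
  ... = 139·(149) + 1090·(-19)
So 139·149 ≡ 1 (mod 1090), and 149 mod 1090 = 149.

149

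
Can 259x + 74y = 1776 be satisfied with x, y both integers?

gcd(259, 74) = 37.
37 divides 1776, so integer solutions exist.

yes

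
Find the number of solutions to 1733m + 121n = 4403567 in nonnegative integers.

gcd(1733, 121):
  1733 = 14·121 + 39
  121 = 3·39 + 4
  39 = 9·4 + 3
  4 = 1·3 + 1
  3 = 3·1
so gcd(1733, 121) = 1.
Back-substitute for Bézout coefficients:
  1 = 4 - 1·3
  ... = 1733·(-31) + 121·(444)
Scale by 4403567: one solution is (-136510577, 1955183748). Reduce m mod 121: (50, 35677).
General: m = 50 + 121t, n = 35677 - 1733t.
m ≥ 0 ⇒ t ≥ 0; n ≥ 0 ⇒ t ≤ 20. So t ∈ [0, 20]: 21 solutions.

21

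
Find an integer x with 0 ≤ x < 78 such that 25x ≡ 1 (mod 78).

gcd(78, 25) = 1  (78 = 3*25 + 3, 25 = 8*3 + 1, 3 = 3*1).
Back-substituting, 25*(25) + 78*(-8) = 1.
So 25*25 ≡ 1 (mod 78), and 25 mod 78 = 25.

25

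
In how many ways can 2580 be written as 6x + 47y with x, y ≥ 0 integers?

10

gcd(47, 6):
  47 = 7·6 + 5
  6 = 1·5 + 1
  5 = 5·1
so gcd(47, 6) = 1.
Back-substitute for Bézout coefficients:
  1 = 6 - 1·5
  ... = 6·(8) + 47·(-1)
Scale by 2580: one solution is (20640, -2580). Reduce x mod 47: (7, 54).
General: x = 7 + 47t, y = 54 - 6t.
x ≥ 0 ⇒ t ≥ 0; y ≥ 0 ⇒ t ≤ 9. So t ∈ [0, 9]: 10 solutions.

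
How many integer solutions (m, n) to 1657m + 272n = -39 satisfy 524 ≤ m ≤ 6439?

22

gcd(1657, 272) = 1.
By Bézout, 1657·(-87) + 272·(530) = 1.
Particular solution: (129, -786).
General solution: m = 129 + 272t, n = -786 - 1657t for integer t.
524 ≤ 129 + 272t ≤ 6439 gives t ∈ [2, 23], which is 22 values.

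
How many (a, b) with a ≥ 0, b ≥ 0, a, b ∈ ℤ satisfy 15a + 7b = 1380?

14

gcd(15, 7) = 1.
By Bézout, 15*(1) + 7*(-2) = 1.
One solution: (1, 195).
General: a = 1 + 7t, b = 195 - 15t.
a ≥ 0 ⇒ t ≥ 0; b ≥ 0 ⇒ t ≤ 13. So t ∈ [0, 13]: 14 solutions.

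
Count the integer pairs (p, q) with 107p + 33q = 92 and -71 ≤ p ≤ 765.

26

gcd(107, 33):
  107 = 3*33 + 8
  33 = 4*8 + 1
  8 = 8*1
so gcd(107, 33) = 1.
Back-substitute for Bézout coefficients:
  1 = 33 - 4*8
  ... = 107*(-4) + 33*(13)
Scale by 92: particular solution (-368, 1196); reduce p mod 33: (28, -88).
General solution: p = 28 + 33t, q = -88 - 107t for integer t.
-71 ≤ 28 + 33t ≤ 765 gives t ∈ [-3, 22], which is 26 values.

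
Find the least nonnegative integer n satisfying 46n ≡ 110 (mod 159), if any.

gcd(159, 46) = 1  (159 = 3·46 + 21, 46 = 2·21 + 4, 21 = 5·4 + 1, 4 = 4·1).
1 divides 110, so solutions exist.
Back-substituting, 46·(-38) + 159·(11) = 1.
So 46·(-38) ≡ 1 (mod 159); multiply by 110: n ≡ -4180 (mod 159).
Smallest nonnegative: n = -4180 mod 159 = 113.

113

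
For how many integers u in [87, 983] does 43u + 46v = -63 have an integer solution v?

gcd(46, 43) = 1.
By Bézout, 43·(15) + 46·(-14) = 1.
Particular solution: (21, -21).
General solution: u = 21 + 46t, v = -21 - 43t for integer t.
87 ≤ 21 + 46t ≤ 983 gives t ∈ [2, 20], which is 19 values.

19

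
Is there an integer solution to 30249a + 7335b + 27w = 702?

gcd(30249, 7335):
  30249 = 4·7335 + 909
  7335 = 8·909 + 63
  909 = 14·63 + 27
  63 = 2·27 + 9
  27 = 3·9
so gcd(30249, 7335) = 9.
gcd(9, 27) = 9.
9 divides 702, so integer solutions exist.

yes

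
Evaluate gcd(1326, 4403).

17

gcd(4403, 1326) = 17  (4403 = 3×1326 + 425, 1326 = 3×425 + 51, 425 = 8×51 + 17, 51 = 3×17).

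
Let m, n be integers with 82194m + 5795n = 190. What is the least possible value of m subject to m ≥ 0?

gcd(82194, 5795):
  82194 = 14×5795 + 1064
  5795 = 5×1064 + 475
  1064 = 2×475 + 114
  475 = 4×114 + 19
  114 = 6×19
so gcd(82194, 5795) = 19.
19 divides 190, so solutions exist.
Back-substitute for Bézout coefficients:
  19 = 475 - 4×114
  ... = 82194×(-49) + 5795×(695)
Scale by 190/19 = 10: (m₀, n₀) = (-490, 6950).
General solution: m = -490 + 305t, n = 6950 - 4326t for integer t.
m ≥ 0: smallest is -490 mod 305 = 120 (at t = 2), with n = -1702.

120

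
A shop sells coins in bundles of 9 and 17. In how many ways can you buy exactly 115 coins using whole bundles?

Need nonnegative integers with 9j + 17k = 115.
gcd(9, 17) = 1, and 9·(2) + 17·(-1) = 1.
So (j₀, k₀) = (230, -115); general j = 230 + 17t, k = -115 - 9t.
j ≥ 0 ⇒ t ≥ -13; k ≥ 0 ⇒ t ≤ -13. That's 1 value of t.

1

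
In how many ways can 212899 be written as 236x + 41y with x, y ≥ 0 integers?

22

gcd(236, 41) = 1  (236 = 5*41 + 31, 41 = 1*31 + 10, 31 = 3*10 + 1, 10 = 10*1).
Back-substituting, 236*(4) + 41*(-23) = 1.
Scale by 212899: one solution is (851596, -4896677). Reduce x mod 41: (26, 5043).
General: x = 26 + 41t, y = 5043 - 236t.
x ≥ 0 ⇒ t ≥ 0; y ≥ 0 ⇒ t ≤ 21. So t ∈ [0, 21]: 22 solutions.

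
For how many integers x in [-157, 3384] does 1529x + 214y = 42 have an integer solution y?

17

gcd(1529, 214) = 1.
By Bézout, 1529·(-69) + 214·(493) = 1.
Particular solution: (98, -700).
General solution: x = 98 + 214t, y = -700 - 1529t for integer t.
-157 ≤ 98 + 214t ≤ 3384 gives t ∈ [-1, 15], which is 17 values.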